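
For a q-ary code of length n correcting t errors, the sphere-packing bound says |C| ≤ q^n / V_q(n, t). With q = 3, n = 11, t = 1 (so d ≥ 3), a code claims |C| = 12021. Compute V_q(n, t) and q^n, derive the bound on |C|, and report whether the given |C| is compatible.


V_q(n, t) = 23, q^n = 177147, Hamming bound = 7702, |C| = 12021 > bound (violated).

Step 1: Compute V_q(n, t) = Σ_{j=0}^1 C(n, j) (q−1)^j.
  j = 0: C(11,0)·(2)^0 = 1·1 = 1.
  j = 1: C(11,1)·(2)^1 = 11·2 = 22.
  V_q(n, t) = 1 + 22 = 23.
Step 2: q^n = 3^11 = 177147.
Step 3: Hamming bound ⌊q^n / V_q(n,t)⌋ = ⌊177147/23⌋ = 7702.
Step 4: Compare |C| = 12021 to 7702: violated.
The claimed |C| lies above the Hamming bound, so no 3-ary code of length 11 with d ≥ 3 can have 12021 codewords.


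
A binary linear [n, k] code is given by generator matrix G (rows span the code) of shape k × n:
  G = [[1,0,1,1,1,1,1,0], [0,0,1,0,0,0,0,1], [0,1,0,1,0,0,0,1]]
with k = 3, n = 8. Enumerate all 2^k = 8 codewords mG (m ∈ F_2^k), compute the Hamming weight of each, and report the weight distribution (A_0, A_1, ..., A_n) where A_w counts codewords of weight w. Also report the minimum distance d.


Weight distribution: A_0 = 1, A_2 = 1, A_3 = 2, A_5 = 1, A_6 = 2, A_7 = 1. Minimum distance d = 2.

Enumerate all 2^3 = 8 messages m ∈ F_2^3.
For each, compute codeword c = mG in F_2^8, then tally its weight.
  m = 000 → c = 00000000, weight = 0.
  m = 100 → c = 10111110, weight = 6.
  m = 010 → c = 00100001, weight = 2.
  m = 110 → c = 10011111, weight = 6.
  m = 001 → c = 01010001, weight = 3.
  m = 101 → c = 11101111, weight = 7.
  m = 011 → c = 01110000, weight = 3.
  m = 111 → c = 11001110, weight = 5.
Tally weights:
  weight 0: 1 codewords.
  weight 2: 1 codewords.
  weight 3: 2 codewords.
  weight 5: 1 codewords.
  weight 6: 2 codewords.
  weight 7: 1 codewords.
Minimum distance d = smallest w > 0 with A_w > 0 = 2.
Sanity: Σ A_w = 8 = 2^3 = 8 ✓.


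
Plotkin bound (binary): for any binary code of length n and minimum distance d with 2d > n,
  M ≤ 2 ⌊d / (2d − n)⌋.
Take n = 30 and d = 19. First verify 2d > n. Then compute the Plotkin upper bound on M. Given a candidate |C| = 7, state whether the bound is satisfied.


Plotkin bound M ≤ 4; given |C| = 7 > bound (violated).

Check applicability: 2d = 38, n = 30.
2d − n = 8 > 0, so Plotkin applies.
Compute d/(2d−n) = 19/8 ≈ 2.3750.
⌊d/(2d−n)⌋ = 2.
Plotkin bound: M ≤ 2·2 = 4.
Given |C| = 7, check: VIOLATED.
This |C| is above the Plotkin bound, so no binary code with n = 30, d = 19 and 7 codewords exists.


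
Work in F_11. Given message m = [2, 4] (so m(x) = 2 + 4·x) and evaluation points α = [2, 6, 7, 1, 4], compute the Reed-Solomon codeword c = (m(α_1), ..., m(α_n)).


c = [10, 4, 8, 6, 7]

Message polynomial: m(x) = 2 + 4·x (mod 11).
For each evaluation point α_i, compute m(α_i) mod 11:
  α_1 = 2: Horner steps 4 → 10, so m(2) = 10.
  α_2 = 6: Horner steps 4 → 4, so m(6) = 4.
  α_3 = 7: Horner steps 4 → 8, so m(7) = 8.
  α_4 = 1: Horner steps 4 → 6, so m(1) = 6.
  α_5 = 4: Horner steps 4 → 7, so m(4) = 7.
Codeword c = [10, 4, 8, 6, 7] ∈ F_11^5.


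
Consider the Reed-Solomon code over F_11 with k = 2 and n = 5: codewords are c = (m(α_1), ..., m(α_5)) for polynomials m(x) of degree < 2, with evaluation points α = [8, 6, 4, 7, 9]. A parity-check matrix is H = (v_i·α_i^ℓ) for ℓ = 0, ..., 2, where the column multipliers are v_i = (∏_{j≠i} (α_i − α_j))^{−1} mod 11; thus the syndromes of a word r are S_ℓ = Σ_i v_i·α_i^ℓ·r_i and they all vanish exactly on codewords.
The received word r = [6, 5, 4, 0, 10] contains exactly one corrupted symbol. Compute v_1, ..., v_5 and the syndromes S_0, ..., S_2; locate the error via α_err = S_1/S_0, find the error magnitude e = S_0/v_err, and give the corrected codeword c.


S = (8, 6, 10), error at position 5, error magnitude e = 9, c = [6, 5, 4, 0, 1].

Step 1: column multipliers v_i = (∏_{j≠i}(α_i − α_j))^{−1} mod 11.
  i = 1 (α = 8): (8−6)(8−4)(8−7)(8−9) = 2·4·1·(−1) = −8 ≡ 3, so v_1 = 3^{−1} = 4 (mod 11).
  i = 2 (α = 6): (6−8)(6−4)(6−7)(6−9) = (−2)·2·(−1)·(−3) = −12 ≡ 10, so v_2 = 10^{−1} = 10 (mod 11).
  i = 3 (α = 4): (4−8)(4−6)(4−7)(4−9) = (−4)·(−2)·(−3)·(−5) = 120 ≡ 10, so v_3 = 10^{−1} = 10 (mod 11).
  i = 4 (α = 7): (7−8)(7−6)(7−4)(7−9) = (−1)·1·3·(−2) = 6 ≡ 6, so v_4 = 6^{−1} = 2 (mod 11).
  i = 5 (α = 9): (9−8)(9−6)(9−4)(9−7) = 1·3·5·2 = 30 ≡ 8, so v_5 = 8^{−1} = 7 (mod 11).
  v = [4, 10, 10, 2, 7].
Step 2: syndromes of r = [6, 5, 4, 0, 10] (all sums mod 11).
  S_0 = Σ v_i r_i = 4·6 + 10·5 + 10·4 + 2·0 + 7·10 = 184 ≡ 8.
  S_1 = Σ v_i α_i r_i = 4·8·6 + 10·6·5 + 10·4·4 + 2·7·0 + 7·9·10 = 1282 ≡ 6.
  α_i^2 mod 11 = [9, 3, 5, 5, 4].
  S_2 = Σ v_i α_i^2 r_i = 4·9·6 + 10·3·5 + 10·5·4 + 2·5·0 + 7·4·10 = 846 ≡ 10.
  S = (8, 6, 10) ≠ 0, so r is not a codeword (an error is present).
Step 3: locate the error. For a single error e at position i, S_ℓ = v_i·e·α_i^ℓ, so α_err = S_1/S_0.
  S_0^{−1} = 8^{−1} = 7 (mod 11), so α_err = 6·7 = 42 ≡ 9 = α_5. Error position i = 5.
  Consistency check: S_2/S_1 = 10·2 = 20 ≡ 9 = α_err ✓ (single-error assumption holds).
Step 4: error magnitude e = S_0/v_5 = S_0·∏_{j≠5}(α_5 − α_j) = 8·8 = 64 ≡ 9 (mod 11).
Step 5: correct position 5: c_5 = r_5 − e = 10 − 9 ≡ 1 (mod 11). Hence c = [6, 5, 4, 0, 1].
  Check: interpolating c through the α_i gives m(x) = 2 + 6·x (degree < 2) with m(α_i) = c_i for every i, so c is indeed a codeword.


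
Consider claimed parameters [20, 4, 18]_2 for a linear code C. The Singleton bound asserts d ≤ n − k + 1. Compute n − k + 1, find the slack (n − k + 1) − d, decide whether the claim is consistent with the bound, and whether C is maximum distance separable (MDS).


Singleton RHS = n − k + 1 = 17, slack = -1, bound violated (no such code; not MDS).

Singleton bound: d ≤ n − k + 1.
Here n = 20, k = 4, so n − k + 1 = 17.
Given d = 18, check d ≤ 17: NO.
Slack = (n − k + 1) − d = -1.
The slack is negative: d = 18 exceeds n − k + 1 = 17 by 1, so the Singleton bound is violated and no linear [20, 4, 18]_2 code can exist. In particular it is not MDS (MDS requires d = n − k + 1 exactly).
Description: the claimed parameters are [20, 4, 18]_2; such a code would be impossible (violates the Singleton bound).


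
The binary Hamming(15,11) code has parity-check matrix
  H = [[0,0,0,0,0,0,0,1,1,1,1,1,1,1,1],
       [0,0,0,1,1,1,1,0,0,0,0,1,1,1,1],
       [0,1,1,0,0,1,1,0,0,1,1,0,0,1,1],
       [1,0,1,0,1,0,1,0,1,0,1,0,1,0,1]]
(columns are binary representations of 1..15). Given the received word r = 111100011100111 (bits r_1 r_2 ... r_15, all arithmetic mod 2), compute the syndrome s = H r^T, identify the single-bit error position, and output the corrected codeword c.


s = (0, 0, 1, 1)^T, error position = 3, corrected codeword c = 110100011100111

Compute s = H r^T mod 2 one row at a time:
  s_1 = 1 + 1 + 1 + 0 + 0 + 1 + 1 + 1 = 6 ≡ 0 (mod 2).
  s_2 = 1 + 0 + 0 + 0 + 0 + 1 + 1 + 1 = 4 ≡ 0 (mod 2).
  s_3 = 1 + 1 + 0 + 0 + 1 + 0 + 1 + 1 = 5 ≡ 1 (mod 2).
  s_4 = 1 + 1 + 0 + 0 + 1 + 0 + 1 + 1 = 5 ≡ 1 (mod 2).
s = (0, 0, 1, 1)^T — this equals column 3 of H (binary 0011), so error is at position 3.
Correct: flip bit 3 of r = 111100011100111 to get c = 110100011100111.


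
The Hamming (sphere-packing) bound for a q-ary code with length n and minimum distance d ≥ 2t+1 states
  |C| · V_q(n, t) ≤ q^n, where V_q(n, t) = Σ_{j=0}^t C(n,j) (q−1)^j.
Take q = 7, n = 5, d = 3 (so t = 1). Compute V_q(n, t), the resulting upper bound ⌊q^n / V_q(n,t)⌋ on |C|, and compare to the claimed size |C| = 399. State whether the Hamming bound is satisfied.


V_q(n, t) = 31, q^n = 16807, Hamming bound = 542, |C| = 399 ≤ bound (satisfied).

Step 1: Compute V_q(n, t) = Σ_{j=0}^1 C(n, j) (q−1)^j.
  j = 0: C(5,0)·(6)^0 = 1·1 = 1.
  j = 1: C(5,1)·(6)^1 = 5·6 = 30.
  V_q(n, t) = 1 + 30 = 31.
Step 2: q^n = 7^5 = 16807.
Step 3: Hamming bound ⌊q^n / V_q(n,t)⌋ = ⌊16807/31⌋ = 542.
Step 4: Compare |C| = 399 to 542: satisfied.
The claimed |C| lies below the Hamming bound.


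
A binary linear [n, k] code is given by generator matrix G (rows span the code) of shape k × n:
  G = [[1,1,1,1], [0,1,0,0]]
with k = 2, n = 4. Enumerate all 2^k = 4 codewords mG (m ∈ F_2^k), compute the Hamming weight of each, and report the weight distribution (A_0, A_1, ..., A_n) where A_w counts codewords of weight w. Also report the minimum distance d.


Weight distribution: A_0 = 1, A_1 = 1, A_3 = 1, A_4 = 1. Minimum distance d = 1.

Enumerate all 2^2 = 4 messages m ∈ F_2^2.
For each, compute codeword c = mG in F_2^4, then tally its weight.
  m = 00 → c = 0000, weight = 0.
  m = 10 → c = 1111, weight = 4.
  m = 01 → c = 0100, weight = 1.
  m = 11 → c = 1011, weight = 3.
Tally weights:
  weight 0: 1 codewords.
  weight 1: 1 codewords.
  weight 3: 1 codewords.
  weight 4: 1 codewords.
Minimum distance d = smallest w > 0 with A_w > 0 = 1.
Sanity: Σ A_w = 4 = 2^2 = 4 ✓.


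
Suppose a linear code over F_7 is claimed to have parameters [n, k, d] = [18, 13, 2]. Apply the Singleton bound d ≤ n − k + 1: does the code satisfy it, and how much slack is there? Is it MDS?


Singleton RHS = n − k + 1 = 6, slack = 4, bound satisfied, not MDS.

Singleton bound: d ≤ n − k + 1.
Here n = 18, k = 13, so n − k + 1 = 6.
Given d = 2, check d ≤ 6: YES.
Slack = (n − k + 1) − d = 4.
The code is NOT MDS (slack = 4 > 0).
Description: the claimed parameters are [18, 13, 2]_7; such a code would be non-MDS.


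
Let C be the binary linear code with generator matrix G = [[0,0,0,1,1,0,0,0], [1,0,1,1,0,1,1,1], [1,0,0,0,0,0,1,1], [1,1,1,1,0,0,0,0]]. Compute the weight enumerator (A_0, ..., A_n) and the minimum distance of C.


Weight distribution: A_0 = 1, A_2 = 1, A_3 = 4, A_4 = 3, A_5 = 4, A_6 = 3. Minimum distance d = 2.

Enumerate all 2^4 = 16 messages m ∈ F_2^4.
For each, compute codeword c = mG in F_2^8, then tally its weight.
  m = 0000 → c = 00000000, weight = 0.
  m = 1000 → c = 00011000, weight = 2.
  m = 0100 → c = 10110111, weight = 6.
  m = 1100 → c = 10101111, weight = 6.
  m = 0010 → c = 10000011, weight = 3.
  m = 1010 → c = 10011011, weight = 5.
  m = 0110 → c = 00110100, weight = 3.
  m = 1110 → c = 00101100, weight = 3.
  m = 0001 → c = 11110000, weight = 4.
  m = 1001 → c = 11101000, weight = 4.
  m = 0101 → c = 01000111, weight = 4.
  m = 1101 → c = 01011111, weight = 6.
  m = 0011 → c = 01110011, weight = 5.
  m = 1011 → c = 01101011, weight = 5.
  m = 0111 → c = 11000100, weight = 3.
  m = 1111 → c = 11011100, weight = 5.
Tally weights:
  weight 0: 1 codewords.
  weight 2: 1 codewords.
  weight 3: 4 codewords.
  weight 4: 3 codewords.
  weight 5: 4 codewords.
  weight 6: 3 codewords.
Minimum distance d = smallest w > 0 with A_w > 0 = 2.
Sanity: Σ A_w = 16 = 2^4 = 16 ✓.


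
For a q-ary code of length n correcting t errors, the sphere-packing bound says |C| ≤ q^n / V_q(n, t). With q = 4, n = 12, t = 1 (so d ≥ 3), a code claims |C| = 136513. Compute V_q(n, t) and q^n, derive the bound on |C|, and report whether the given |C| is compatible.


V_q(n, t) = 37, q^n = 16777216, Hamming bound = 453438, |C| = 136513 ≤ bound (satisfied).

Step 1: Compute V_q(n, t) = Σ_{j=0}^1 C(n, j) (q−1)^j.
  j = 0: C(12,0)·(3)^0 = 1·1 = 1.
  j = 1: C(12,1)·(3)^1 = 12·3 = 36.
  V_q(n, t) = 1 + 36 = 37.
Step 2: q^n = 4^12 = 16777216.
Step 3: Hamming bound ⌊q^n / V_q(n,t)⌋ = ⌊16777216/37⌋ = 453438.
Step 4: Compare |C| = 136513 to 453438: satisfied.
The claimed |C| lies below the Hamming bound.


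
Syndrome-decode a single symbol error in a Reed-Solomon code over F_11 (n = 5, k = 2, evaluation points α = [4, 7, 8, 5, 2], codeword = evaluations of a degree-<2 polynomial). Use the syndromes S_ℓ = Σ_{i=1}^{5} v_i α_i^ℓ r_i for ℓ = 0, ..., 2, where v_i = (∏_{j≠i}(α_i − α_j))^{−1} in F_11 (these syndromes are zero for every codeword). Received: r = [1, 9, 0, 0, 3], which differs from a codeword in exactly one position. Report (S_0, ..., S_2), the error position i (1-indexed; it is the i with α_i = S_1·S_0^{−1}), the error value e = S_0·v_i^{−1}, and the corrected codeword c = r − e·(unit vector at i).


S = (6, 4, 10), error at position 3, error magnitude e = 3, c = [1, 9, 8, 0, 3].

Step 1: column multipliers v_i = (∏_{j≠i}(α_i − α_j))^{−1} mod 11.
  i = 1 (α = 4): (4−7)(4−8)(4−5)(4−2) = (−3)·(−4)·(−1)·2 = −24 ≡ 9, so v_1 = 9^{−1} = 5 (mod 11).
  i = 2 (α = 7): (7−4)(7−8)(7−5)(7−2) = 3·(−1)·2·5 = −30 ≡ 3, so v_2 = 3^{−1} = 4 (mod 11).
  i = 3 (α = 8): (8−4)(8−7)(8−5)(8−2) = 4·1·3·6 = 72 ≡ 6, so v_3 = 6^{−1} = 2 (mod 11).
  i = 4 (α = 5): (5−4)(5−7)(5−8)(5−2) = 1·(−2)·(−3)·3 = 18 ≡ 7, so v_4 = 7^{−1} = 8 (mod 11).
  i = 5 (α = 2): (2−4)(2−7)(2−8)(2−5) = (−2)·(−5)·(−6)·(−3) = 180 ≡ 4, so v_5 = 4^{−1} = 3 (mod 11).
  v = [5, 4, 2, 8, 3].
Step 2: syndromes of r = [1, 9, 0, 0, 3] (all sums mod 11).
  S_0 = Σ v_i r_i = 5·1 + 4·9 + 2·0 + 8·0 + 3·3 = 50 ≡ 6.
  S_1 = Σ v_i α_i r_i = 5·4·1 + 4·7·9 + 2·8·0 + 8·5·0 + 3·2·3 = 290 ≡ 4.
  α_i^2 mod 11 = [5, 5, 9, 3, 4].
  S_2 = Σ v_i α_i^2 r_i = 5·5·1 + 4·5·9 + 2·9·0 + 8·3·0 + 3·4·3 = 241 ≡ 10.
  S = (6, 4, 10) ≠ 0, so r is not a codeword (an error is present).
Step 3: locate the error. For a single error e at position i, S_ℓ = v_i·e·α_i^ℓ, so α_err = S_1/S_0.
  S_0^{−1} = 6^{−1} = 2 (mod 11), so α_err = 4·2 = 8 ≡ 8 = α_3. Error position i = 3.
  Consistency check: S_2/S_1 = 10·3 = 30 ≡ 8 = α_err ✓ (single-error assumption holds).
Step 4: error magnitude e = S_0/v_3 = S_0·∏_{j≠3}(α_3 − α_j) = 6·6 = 36 ≡ 3 (mod 11).
Step 5: correct position 3: c_3 = r_3 − e = 0 − 3 ≡ 8 (mod 11). Hence c = [1, 9, 8, 0, 3].
  Check: interpolating c through the α_i gives m(x) = 5 + 10·x (degree < 2) with m(α_i) = c_i for every i, so c is indeed a codeword.


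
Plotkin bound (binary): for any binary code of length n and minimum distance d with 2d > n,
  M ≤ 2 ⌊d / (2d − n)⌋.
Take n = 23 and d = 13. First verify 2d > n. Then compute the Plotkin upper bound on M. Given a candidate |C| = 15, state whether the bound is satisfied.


Plotkin bound M ≤ 8; given |C| = 15 > bound (violated).

Check applicability: 2d = 26, n = 23.
2d − n = 3 > 0, so Plotkin applies.
Compute d/(2d−n) = 13/3 ≈ 4.3333.
⌊d/(2d−n)⌋ = 4.
Plotkin bound: M ≤ 2·4 = 8.
Given |C| = 15, check: VIOLATED.
This |C| is above the Plotkin bound, so no binary code with n = 23, d = 13 and 15 codewords exists.


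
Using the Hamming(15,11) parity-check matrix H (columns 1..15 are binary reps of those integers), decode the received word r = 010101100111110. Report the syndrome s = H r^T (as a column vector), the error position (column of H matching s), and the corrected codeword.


s = (1, 0, 0, 1)^T, error position = 9, corrected codeword c = 010101101111110

Compute s = H r^T mod 2 one row at a time:
  s_1 = 0 + 0 + 1 + 1 + 1 + 1 + 1 + 0 = 5 ≡ 1 (mod 2).
  s_2 = 1 + 0 + 1 + 1 + 1 + 1 + 1 + 0 = 6 ≡ 0 (mod 2).
  s_3 = 1 + 0 + 1 + 1 + 1 + 1 + 1 + 0 = 6 ≡ 0 (mod 2).
  s_4 = 0 + 0 + 0 + 1 + 0 + 1 + 1 + 0 = 3 ≡ 1 (mod 2).
s = (1, 0, 0, 1)^T — this equals column 9 of H (binary 1001), so error is at position 9.
Correct: flip bit 9 of r = 010101100111110 to get c = 010101101111110.


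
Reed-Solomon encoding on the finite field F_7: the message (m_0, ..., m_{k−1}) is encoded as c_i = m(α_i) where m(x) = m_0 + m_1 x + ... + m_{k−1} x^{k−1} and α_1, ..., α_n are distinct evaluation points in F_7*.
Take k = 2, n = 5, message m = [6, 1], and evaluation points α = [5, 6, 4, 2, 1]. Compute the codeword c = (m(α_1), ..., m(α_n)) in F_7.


c = [4, 5, 3, 1, 0]

Message polynomial: m(x) = 6 + 1·x (mod 7).
For each evaluation point α_i, compute m(α_i) mod 7:
  α_1 = 5: Horner steps 1 → 4, so m(5) = 4.
  α_2 = 6: Horner steps 1 → 5, so m(6) = 5.
  α_3 = 4: Horner steps 1 → 3, so m(4) = 3.
  α_4 = 2: Horner steps 1 → 1, so m(2) = 1.
  α_5 = 1: Horner steps 1 → 0, so m(1) = 0.
Codeword c = [4, 5, 3, 1, 0] ∈ F_7^5.


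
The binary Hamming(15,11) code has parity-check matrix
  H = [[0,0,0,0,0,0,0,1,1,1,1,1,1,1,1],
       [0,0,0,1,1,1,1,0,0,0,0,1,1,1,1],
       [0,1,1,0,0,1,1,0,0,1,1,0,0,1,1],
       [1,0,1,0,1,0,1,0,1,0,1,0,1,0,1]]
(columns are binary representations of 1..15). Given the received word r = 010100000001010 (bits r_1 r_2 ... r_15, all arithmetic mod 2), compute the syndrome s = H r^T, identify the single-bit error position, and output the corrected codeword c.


s = (0, 1, 0, 0)^T, error position = 4, corrected codeword c = 010000000001010

Compute s = H r^T mod 2 one row at a time:
  s_1 = 0 + 0 + 0 + 0 + 1 + 0 + 1 + 0 = 2 ≡ 0 (mod 2).
  s_2 = 1 + 0 + 0 + 0 + 1 + 0 + 1 + 0 = 3 ≡ 1 (mod 2).
  s_3 = 1 + 0 + 0 + 0 + 0 + 0 + 1 + 0 = 2 ≡ 0 (mod 2).
  s_4 = 0 + 0 + 0 + 0 + 0 + 0 + 0 + 0 = 0 ≡ 0 (mod 2).
s = (0, 1, 0, 0)^T — this equals column 4 of H (binary 0100), so error is at position 4.
Correct: flip bit 4 of r = 010100000001010 to get c = 010000000001010.


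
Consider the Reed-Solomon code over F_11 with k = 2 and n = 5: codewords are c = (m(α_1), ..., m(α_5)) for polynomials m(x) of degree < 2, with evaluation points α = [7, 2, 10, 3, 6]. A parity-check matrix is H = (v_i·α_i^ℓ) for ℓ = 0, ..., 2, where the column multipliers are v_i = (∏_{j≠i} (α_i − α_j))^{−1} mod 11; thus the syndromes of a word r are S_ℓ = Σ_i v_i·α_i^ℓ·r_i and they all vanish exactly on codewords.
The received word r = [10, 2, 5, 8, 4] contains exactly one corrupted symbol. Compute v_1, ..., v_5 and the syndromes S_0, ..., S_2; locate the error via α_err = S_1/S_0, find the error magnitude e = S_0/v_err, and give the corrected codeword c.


S = (10, 1, 10), error at position 3, error magnitude e = 10, c = [10, 2, 6, 8, 4].

Step 1: column multipliers v_i = (∏_{j≠i}(α_i − α_j))^{−1} mod 11.
  i = 1 (α = 7): (7−2)(7−10)(7−3)(7−6) = 5·(−3)·4·1 = −60 ≡ 6, so v_1 = 6^{−1} = 2 (mod 11).
  i = 2 (α = 2): (2−7)(2−10)(2−3)(2−6) = (−5)·(−8)·(−1)·(−4) = 160 ≡ 6, so v_2 = 6^{−1} = 2 (mod 11).
  i = 3 (α = 10): (10−7)(10−2)(10−3)(10−6) = 3·8·7·4 = 672 ≡ 1, so v_3 = 1^{−1} = 1 (mod 11).
  i = 4 (α = 3): (3−7)(3−2)(3−10)(3−6) = (−4)·1·(−7)·(−3) = −84 ≡ 4, so v_4 = 4^{−1} = 3 (mod 11).
  i = 5 (α = 6): (6−7)(6−2)(6−10)(6−3) = (−1)·4·(−4)·3 = 48 ≡ 4, so v_5 = 4^{−1} = 3 (mod 11).
  v = [2, 2, 1, 3, 3].
Step 2: syndromes of r = [10, 2, 5, 8, 4] (all sums mod 11).
  S_0 = Σ v_i r_i = 2·10 + 2·2 + 1·5 + 3·8 + 3·4 = 65 ≡ 10.
  S_1 = Σ v_i α_i r_i = 2·7·10 + 2·2·2 + 1·10·5 + 3·3·8 + 3·6·4 = 342 ≡ 1.
  α_i^2 mod 11 = [5, 4, 1, 9, 3].
  S_2 = Σ v_i α_i^2 r_i = 2·5·10 + 2·4·2 + 1·1·5 + 3·9·8 + 3·3·4 = 373 ≡ 10.
  S = (10, 1, 10) ≠ 0, so r is not a codeword (an error is present).
Step 3: locate the error. For a single error e at position i, S_ℓ = v_i·e·α_i^ℓ, so α_err = S_1/S_0.
  S_0^{−1} = 10^{−1} = 10 (mod 11), so α_err = 1·10 = 10 ≡ 10 = α_3. Error position i = 3.
  Consistency check: S_2/S_1 = 10·1 = 10 ≡ 10 = α_err ✓ (single-error assumption holds).
Step 4: error magnitude e = S_0/v_3 = S_0·∏_{j≠3}(α_3 − α_j) = 10·1 = 10 ≡ 10 (mod 11).
Step 5: correct position 3: c_3 = r_3 − e = 5 − 10 ≡ 6 (mod 11). Hence c = [10, 2, 6, 8, 4].
  Check: interpolating c through the α_i gives m(x) = 1 + 6·x (degree < 2) with m(α_i) = c_i for every i, so c is indeed a codeword.


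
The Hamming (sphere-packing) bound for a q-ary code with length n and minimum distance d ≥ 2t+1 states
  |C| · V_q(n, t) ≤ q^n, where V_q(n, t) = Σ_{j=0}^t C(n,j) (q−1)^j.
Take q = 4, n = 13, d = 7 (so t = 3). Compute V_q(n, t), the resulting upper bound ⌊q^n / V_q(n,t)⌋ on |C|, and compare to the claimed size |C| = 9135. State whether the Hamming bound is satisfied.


V_q(n, t) = 8464, q^n = 67108864, Hamming bound = 7928, |C| = 9135 > bound (violated).

Step 1: Compute V_q(n, t) = Σ_{j=0}^3 C(n, j) (q−1)^j.
  j = 0: C(13,0)·(3)^0 = 1·1 = 1.
  j = 1: C(13,1)·(3)^1 = 13·3 = 39.
  j = 2: C(13,2)·(3)^2 = 78·9 = 702.
  j = 3: C(13,3)·(3)^3 = 286·27 = 7722.
  V_q(n, t) = 1 + 39 + 702 + 7722 = 8464.
Step 2: q^n = 4^13 = 67108864.
Step 3: Hamming bound ⌊q^n / V_q(n,t)⌋ = ⌊67108864/8464⌋ = 7928.
Step 4: Compare |C| = 9135 to 7928: violated.
The claimed |C| lies above the Hamming bound, so no 4-ary code of length 13 with d ≥ 7 can have 9135 codewords.


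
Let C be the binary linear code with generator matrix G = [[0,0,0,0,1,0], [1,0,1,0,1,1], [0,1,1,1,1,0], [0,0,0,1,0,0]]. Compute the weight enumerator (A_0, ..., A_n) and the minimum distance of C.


Weight distribution: A_0 = 1, A_1 = 2, A_2 = 2, A_3 = 4, A_4 = 5, A_5 = 2. Minimum distance d = 1.

Enumerate all 2^4 = 16 messages m ∈ F_2^4.
For each, compute codeword c = mG in F_2^6, then tally its weight.
  m = 0000 → c = 000000, weight = 0.
  m = 1000 → c = 000010, weight = 1.
  m = 0100 → c = 101011, weight = 4.
  m = 1100 → c = 101001, weight = 3.
  m = 0010 → c = 011110, weight = 4.
  m = 1010 → c = 011100, weight = 3.
  m = 0110 → c = 110101, weight = 4.
  m = 1110 → c = 110111, weight = 5.
  m = 0001 → c = 000100, weight = 1.
  m = 1001 → c = 000110, weight = 2.
  m = 0101 → c = 101111, weight = 5.
  m = 1101 → c = 101101, weight = 4.
  m = 0011 → c = 011010, weight = 3.
  m = 1011 → c = 011000, weight = 2.
  m = 0111 → c = 110001, weight = 3.
  m = 1111 → c = 110011, weight = 4.
Tally weights:
  weight 0: 1 codewords.
  weight 1: 2 codewords.
  weight 2: 2 codewords.
  weight 3: 4 codewords.
  weight 4: 5 codewords.
  weight 5: 2 codewords.
Minimum distance d = smallest w > 0 with A_w > 0 = 1.
Sanity: Σ A_w = 16 = 2^4 = 16 ✓.


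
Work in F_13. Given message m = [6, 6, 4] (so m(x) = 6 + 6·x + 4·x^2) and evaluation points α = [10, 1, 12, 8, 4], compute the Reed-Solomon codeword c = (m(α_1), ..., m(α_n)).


c = [11, 3, 4, 11, 3]

Message polynomial: m(x) = 6 + 6·x + 4·x^2 (mod 13).
For each evaluation point α_i, compute m(α_i) mod 13:
  α_1 = 10: Horner steps 4 → 7 → 11, so m(10) = 11.
  α_2 = 1: Horner steps 4 → 10 → 3, so m(1) = 3.
  α_3 = 12: Horner steps 4 → 2 → 4, so m(12) = 4.
  α_4 = 8: Horner steps 4 → 12 → 11, so m(8) = 11.
  α_5 = 4: Horner steps 4 → 9 → 3, so m(4) = 3.
Codeword c = [11, 3, 4, 11, 3] ∈ F_13^5.


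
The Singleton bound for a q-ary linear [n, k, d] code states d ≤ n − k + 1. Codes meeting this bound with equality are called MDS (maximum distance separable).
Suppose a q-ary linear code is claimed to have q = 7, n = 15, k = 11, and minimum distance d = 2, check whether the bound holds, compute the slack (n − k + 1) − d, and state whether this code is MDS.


Singleton RHS = n − k + 1 = 5, slack = 3, bound satisfied, not MDS.

Singleton bound: d ≤ n − k + 1.
Here n = 15, k = 11, so n − k + 1 = 5.
Given d = 2, check d ≤ 5: YES.
Slack = (n − k + 1) − d = 3.
The code is NOT MDS (slack = 3 > 0).
Description: the claimed parameters are [15, 11, 2]_7; such a code would be non-MDS.


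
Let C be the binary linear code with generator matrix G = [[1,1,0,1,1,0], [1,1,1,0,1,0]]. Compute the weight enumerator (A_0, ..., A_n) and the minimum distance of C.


Weight distribution: A_0 = 1, A_2 = 1, A_4 = 2. Minimum distance d = 2.

Enumerate all 2^2 = 4 messages m ∈ F_2^2.
For each, compute codeword c = mG in F_2^6, then tally its weight.
  m = 00 → c = 000000, weight = 0.
  m = 10 → c = 110110, weight = 4.
  m = 01 → c = 111010, weight = 4.
  m = 11 → c = 001100, weight = 2.
Tally weights:
  weight 0: 1 codewords.
  weight 2: 1 codewords.
  weight 4: 2 codewords.
Minimum distance d = smallest w > 0 with A_w > 0 = 2.
Sanity: Σ A_w = 4 = 2^2 = 4 ✓.


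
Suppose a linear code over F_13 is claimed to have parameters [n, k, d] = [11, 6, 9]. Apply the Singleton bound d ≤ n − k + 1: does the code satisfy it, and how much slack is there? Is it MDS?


Singleton RHS = n − k + 1 = 6, slack = -3, bound violated (no such code; not MDS).

Singleton bound: d ≤ n − k + 1.
Here n = 11, k = 6, so n − k + 1 = 6.
Given d = 9, check d ≤ 6: NO.
Slack = (n − k + 1) − d = -3.
The slack is negative: d = 9 exceeds n − k + 1 = 6 by 3, so the Singleton bound is violated and no linear [11, 6, 9]_13 code can exist. In particular it is not MDS (MDS requires d = n − k + 1 exactly).
Description: the claimed parameters are [11, 6, 9]_13; such a code would be impossible (violates the Singleton bound).


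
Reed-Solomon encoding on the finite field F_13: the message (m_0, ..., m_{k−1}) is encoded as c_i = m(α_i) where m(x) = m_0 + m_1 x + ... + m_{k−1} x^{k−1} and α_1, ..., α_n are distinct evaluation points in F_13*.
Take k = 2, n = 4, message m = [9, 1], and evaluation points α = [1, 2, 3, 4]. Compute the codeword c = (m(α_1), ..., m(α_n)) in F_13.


c = [10, 11, 12, 0]

Message polynomial: m(x) = 9 + 1·x (mod 13).
For each evaluation point α_i, compute m(α_i) mod 13:
  α_1 = 1: Horner steps 1 → 10, so m(1) = 10.
  α_2 = 2: Horner steps 1 → 11, so m(2) = 11.
  α_3 = 3: Horner steps 1 → 12, so m(3) = 12.
  α_4 = 4: Horner steps 1 → 0, so m(4) = 0.
Codeword c = [10, 11, 12, 0] ∈ F_13^4.


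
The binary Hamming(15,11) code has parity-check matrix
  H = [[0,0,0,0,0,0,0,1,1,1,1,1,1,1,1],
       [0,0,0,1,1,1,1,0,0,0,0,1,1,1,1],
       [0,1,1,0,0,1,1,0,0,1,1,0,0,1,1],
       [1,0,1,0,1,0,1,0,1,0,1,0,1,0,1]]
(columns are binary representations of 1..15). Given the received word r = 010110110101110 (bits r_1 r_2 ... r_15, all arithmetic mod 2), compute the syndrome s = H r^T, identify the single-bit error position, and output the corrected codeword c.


s = (1, 0, 0, 1)^T, error position = 9, corrected codeword c = 010110111101110

Compute s = H r^T mod 2 one row at a time:
  s_1 = 1 + 0 + 1 + 0 + 1 + 1 + 1 + 0 = 5 ≡ 1 (mod 2).
  s_2 = 1 + 1 + 0 + 1 + 1 + 1 + 1 + 0 = 6 ≡ 0 (mod 2).
  s_3 = 1 + 0 + 0 + 1 + 1 + 0 + 1 + 0 = 4 ≡ 0 (mod 2).
  s_4 = 0 + 0 + 1 + 1 + 0 + 0 + 1 + 0 = 3 ≡ 1 (mod 2).
s = (1, 0, 0, 1)^T — this equals column 9 of H (binary 1001), so error is at position 9.
Correct: flip bit 9 of r = 010110110101110 to get c = 010110111101110.


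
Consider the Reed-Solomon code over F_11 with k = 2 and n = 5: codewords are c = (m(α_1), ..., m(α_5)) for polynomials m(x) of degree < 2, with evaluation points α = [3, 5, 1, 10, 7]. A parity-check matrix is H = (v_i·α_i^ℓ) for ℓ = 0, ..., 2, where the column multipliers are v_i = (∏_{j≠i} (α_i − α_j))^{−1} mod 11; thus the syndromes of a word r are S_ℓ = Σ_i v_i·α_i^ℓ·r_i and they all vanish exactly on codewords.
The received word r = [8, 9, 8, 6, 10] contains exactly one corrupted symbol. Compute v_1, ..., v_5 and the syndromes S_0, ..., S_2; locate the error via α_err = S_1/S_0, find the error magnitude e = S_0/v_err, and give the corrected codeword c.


S = (4, 4, 4), error at position 3, error magnitude e = 1, c = [8, 9, 7, 6, 10].

Step 1: column multipliers v_i = (∏_{j≠i}(α_i − α_j))^{−1} mod 11.
  i = 1 (α = 3): (3−5)(3−1)(3−10)(3−7) = (−2)·2·(−7)·(−4) = −112 ≡ 9, so v_1 = 9^{−1} = 5 (mod 11).
  i = 2 (α = 5): (5−3)(5−1)(5−10)(5−7) = 2·4·(−5)·(−2) = 80 ≡ 3, so v_2 = 3^{−1} = 4 (mod 11).
  i = 3 (α = 1): (1−3)(1−5)(1−10)(1−7) = (−2)·(−4)·(−9)·(−6) = 432 ≡ 3, so v_3 = 3^{−1} = 4 (mod 11).
  i = 4 (α = 10): (10−3)(10−5)(10−1)(10−7) = 7·5·9·3 = 945 ≡ 10, so v_4 = 10^{−1} = 10 (mod 11).
  i = 5 (α = 7): (7−3)(7−5)(7−1)(7−10) = 4·2·6·(−3) = −144 ≡ 10, so v_5 = 10^{−1} = 10 (mod 11).
  v = [5, 4, 4, 10, 10].
Step 2: syndromes of r = [8, 9, 8, 6, 10] (all sums mod 11).
  S_0 = Σ v_i r_i = 5·8 + 4·9 + 4·8 + 10·6 + 10·10 = 268 ≡ 4.
  S_1 = Σ v_i α_i r_i = 5·3·8 + 4·5·9 + 4·1·8 + 10·10·6 + 10·7·10 = 1632 ≡ 4.
  α_i^2 mod 11 = [9, 3, 1, 1, 5].
  S_2 = Σ v_i α_i^2 r_i = 5·9·8 + 4·3·9 + 4·1·8 + 10·1·6 + 10·5·10 = 1060 ≡ 4.
  S = (4, 4, 4) ≠ 0, so r is not a codeword (an error is present).
Step 3: locate the error. For a single error e at position i, S_ℓ = v_i·e·α_i^ℓ, so α_err = S_1/S_0.
  S_0^{−1} = 4^{−1} = 3 (mod 11), so α_err = 4·3 = 12 ≡ 1 = α_3. Error position i = 3.
  Consistency check: S_2/S_1 = 4·3 = 12 ≡ 1 = α_err ✓ (single-error assumption holds).
Step 4: error magnitude e = S_0/v_3 = S_0·∏_{j≠3}(α_3 − α_j) = 4·3 = 12 ≡ 1 (mod 11).
Step 5: correct position 3: c_3 = r_3 − e = 8 − 1 ≡ 7 (mod 11). Hence c = [8, 9, 7, 6, 10].
  Check: interpolating c through the α_i gives m(x) = 1 + 6·x (degree < 2) with m(α_i) = c_i for every i, so c is indeed a codeword.


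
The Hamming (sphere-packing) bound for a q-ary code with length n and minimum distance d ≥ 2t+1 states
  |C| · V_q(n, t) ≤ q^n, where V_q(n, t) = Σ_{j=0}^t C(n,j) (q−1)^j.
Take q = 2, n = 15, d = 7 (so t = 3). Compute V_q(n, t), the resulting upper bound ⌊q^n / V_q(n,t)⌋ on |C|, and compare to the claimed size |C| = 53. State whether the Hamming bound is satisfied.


V_q(n, t) = 576, q^n = 32768, Hamming bound = 56, |C| = 53 ≤ bound (satisfied).

Step 1: Compute V_q(n, t) = Σ_{j=0}^3 C(n, j) (q−1)^j.
  j = 0: C(15,0)·(1)^0 = 1·1 = 1.
  j = 1: C(15,1)·(1)^1 = 15·1 = 15.
  j = 2: C(15,2)·(1)^2 = 105·1 = 105.
  j = 3: C(15,3)·(1)^3 = 455·1 = 455.
  V_q(n, t) = 1 + 15 + 105 + 455 = 576.
Step 2: q^n = 2^15 = 32768.
Step 3: Hamming bound ⌊q^n / V_q(n,t)⌋ = ⌊32768/576⌋ = 56.
Step 4: Compare |C| = 53 to 56: satisfied.
The claimed |C| lies below the Hamming bound.


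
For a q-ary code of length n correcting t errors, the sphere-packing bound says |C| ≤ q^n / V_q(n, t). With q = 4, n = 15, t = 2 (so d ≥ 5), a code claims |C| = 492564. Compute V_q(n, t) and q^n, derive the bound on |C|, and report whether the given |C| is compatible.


V_q(n, t) = 991, q^n = 1073741824, Hamming bound = 1083493, |C| = 492564 ≤ bound (satisfied).

Step 1: Compute V_q(n, t) = Σ_{j=0}^2 C(n, j) (q−1)^j.
  j = 0: C(15,0)·(3)^0 = 1·1 = 1.
  j = 1: C(15,1)·(3)^1 = 15·3 = 45.
  j = 2: C(15,2)·(3)^2 = 105·9 = 945.
  V_q(n, t) = 1 + 45 + 945 = 991.
Step 2: q^n = 4^15 = 1073741824.
Step 3: Hamming bound ⌊q^n / V_q(n,t)⌋ = ⌊1073741824/991⌋ = 1083493.
Step 4: Compare |C| = 492564 to 1083493: satisfied.
The claimed |C| lies below the Hamming bound.


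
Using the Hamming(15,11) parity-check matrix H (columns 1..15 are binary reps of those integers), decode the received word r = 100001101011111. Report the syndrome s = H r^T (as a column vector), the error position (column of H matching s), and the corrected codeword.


s = (0, 0, 1, 0)^T, error position = 2, corrected codeword c = 110001101011111

Compute s = H r^T mod 2 one row at a time:
  s_1 = 0 + 1 + 0 + 1 + 1 + 1 + 1 + 1 = 6 ≡ 0 (mod 2).
  s_2 = 0 + 0 + 1 + 1 + 1 + 1 + 1 + 1 = 6 ≡ 0 (mod 2).
  s_3 = 0 + 0 + 1 + 1 + 0 + 1 + 1 + 1 = 5 ≡ 1 (mod 2).
  s_4 = 1 + 0 + 0 + 1 + 1 + 1 + 1 + 1 = 6 ≡ 0 (mod 2).
s = (0, 0, 1, 0)^T — this equals column 2 of H (binary 0010), so error is at position 2.
Correct: flip bit 2 of r = 100001101011111 to get c = 110001101011111.


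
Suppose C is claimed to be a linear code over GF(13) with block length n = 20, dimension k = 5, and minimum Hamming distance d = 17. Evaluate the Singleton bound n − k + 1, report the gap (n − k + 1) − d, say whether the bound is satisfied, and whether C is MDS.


Singleton RHS = n − k + 1 = 16, slack = -1, bound violated (no such code; not MDS).

Singleton bound: d ≤ n − k + 1.
Here n = 20, k = 5, so n − k + 1 = 16.
Given d = 17, check d ≤ 16: NO.
Slack = (n − k + 1) − d = -1.
The slack is negative: d = 17 exceeds n − k + 1 = 16 by 1, so the Singleton bound is violated and no linear [20, 5, 17]_13 code can exist. In particular it is not MDS (MDS requires d = n − k + 1 exactly).
Description: the claimed parameters are [20, 5, 17]_13; such a code would be impossible (violates the Singleton bound).


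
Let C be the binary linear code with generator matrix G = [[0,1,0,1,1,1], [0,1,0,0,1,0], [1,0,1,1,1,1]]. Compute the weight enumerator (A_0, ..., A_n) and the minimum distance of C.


Weight distribution: A_0 = 1, A_2 = 2, A_3 = 2, A_4 = 1, A_5 = 2. Minimum distance d = 2.

Enumerate all 2^3 = 8 messages m ∈ F_2^3.
For each, compute codeword c = mG in F_2^6, then tally its weight.
  m = 000 → c = 000000, weight = 0.
  m = 100 → c = 010111, weight = 4.
  m = 010 → c = 010010, weight = 2.
  m = 110 → c = 000101, weight = 2.
  m = 001 → c = 101111, weight = 5.
  m = 101 → c = 111000, weight = 3.
  m = 011 → c = 111101, weight = 5.
  m = 111 → c = 101010, weight = 3.
Tally weights:
  weight 0: 1 codewords.
  weight 2: 2 codewords.
  weight 3: 2 codewords.
  weight 4: 1 codewords.
  weight 5: 2 codewords.
Minimum distance d = smallest w > 0 with A_w > 0 = 2.
Sanity: Σ A_w = 8 = 2^3 = 8 ✓.


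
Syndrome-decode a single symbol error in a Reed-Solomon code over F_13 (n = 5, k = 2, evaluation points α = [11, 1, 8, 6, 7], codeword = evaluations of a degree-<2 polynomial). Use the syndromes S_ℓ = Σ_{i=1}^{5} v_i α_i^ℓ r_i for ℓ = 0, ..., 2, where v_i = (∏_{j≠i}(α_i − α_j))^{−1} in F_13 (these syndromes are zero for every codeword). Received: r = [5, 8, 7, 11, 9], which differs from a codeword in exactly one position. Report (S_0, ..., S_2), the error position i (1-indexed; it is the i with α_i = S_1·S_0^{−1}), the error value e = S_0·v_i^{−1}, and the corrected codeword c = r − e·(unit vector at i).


S = (2, 9, 8), error at position 1, error magnitude e = 4, c = [1, 8, 7, 11, 9].

Step 1: column multipliers v_i = (∏_{j≠i}(α_i − α_j))^{−1} mod 13.
  i = 1 (α = 11): (11−1)(11−8)(11−6)(11−7) = 10·3·5·4 = 600 ≡ 2, so v_1 = 2^{−1} = 7 (mod 13).
  i = 2 (α = 1): (1−11)(1−8)(1−6)(1−7) = (−10)·(−7)·(−5)·(−6) = 2100 ≡ 7, so v_2 = 7^{−1} = 2 (mod 13).
  i = 3 (α = 8): (8−11)(8−1)(8−6)(8−7) = (−3)·7·2·1 = −42 ≡ 10, so v_3 = 10^{−1} = 4 (mod 13).
  i = 4 (α = 6): (6−11)(6−1)(6−8)(6−7) = (−5)·5·(−2)·(−1) = −50 ≡ 2, so v_4 = 2^{−1} = 7 (mod 13).
  i = 5 (α = 7): (7−11)(7−1)(7−8)(7−6) = (−4)·6·(−1)·1 = 24 ≡ 11, so v_5 = 11^{−1} = 6 (mod 13).
  v = [7, 2, 4, 7, 6].
Step 2: syndromes of r = [5, 8, 7, 11, 9] (all sums mod 13).
  S_0 = Σ v_i r_i = 7·5 + 2·8 + 4·7 + 7·11 + 6·9 = 210 ≡ 2.
  S_1 = Σ v_i α_i r_i = 7·11·5 + 2·1·8 + 4·8·7 + 7·6·11 + 6·7·9 = 1465 ≡ 9.
  α_i^2 mod 13 = [4, 1, 12, 10, 10].
  S_2 = Σ v_i α_i^2 r_i = 7·4·5 + 2·1·8 + 4·12·7 + 7·10·11 + 6·10·9 = 1802 ≡ 8.
  S = (2, 9, 8) ≠ 0, so r is not a codeword (an error is present).
Step 3: locate the error. For a single error e at position i, S_ℓ = v_i·e·α_i^ℓ, so α_err = S_1/S_0.
  S_0^{−1} = 2^{−1} = 7 (mod 13), so α_err = 9·7 = 63 ≡ 11 = α_1. Error position i = 1.
  Consistency check: S_2/S_1 = 8·3 = 24 ≡ 11 = α_err ✓ (single-error assumption holds).
Step 4: error magnitude e = S_0/v_1 = S_0·∏_{j≠1}(α_1 − α_j) = 2·2 = 4 ≡ 4 (mod 13).
Step 5: correct position 1: c_1 = r_1 − e = 5 − 4 ≡ 1 (mod 13). Hence c = [1, 8, 7, 11, 9].
  Check: interpolating c through the α_i gives m(x) = 10 + 11·x (degree < 2) with m(α_i) = c_i for every i, so c is indeed a codeword.


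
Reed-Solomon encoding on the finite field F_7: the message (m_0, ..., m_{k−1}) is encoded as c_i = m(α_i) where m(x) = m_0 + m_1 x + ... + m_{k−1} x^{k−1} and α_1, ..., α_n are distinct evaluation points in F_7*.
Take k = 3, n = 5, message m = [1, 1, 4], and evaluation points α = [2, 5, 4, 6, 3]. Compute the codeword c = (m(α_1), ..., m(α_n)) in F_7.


c = [5, 1, 6, 4, 5]

Message polynomial: m(x) = 1 + 1·x + 4·x^2 (mod 7).
For each evaluation point α_i, compute m(α_i) mod 7:
  α_1 = 2: Horner steps 4 → 2 → 5, so m(2) = 5.
  α_2 = 5: Horner steps 4 → 0 → 1, so m(5) = 1.
  α_3 = 4: Horner steps 4 → 3 → 6, so m(4) = 6.
  α_4 = 6: Horner steps 4 → 4 → 4, so m(6) = 4.
  α_5 = 3: Horner steps 4 → 6 → 5, so m(3) = 5.
Codeword c = [5, 1, 6, 4, 5] ∈ F_7^5.


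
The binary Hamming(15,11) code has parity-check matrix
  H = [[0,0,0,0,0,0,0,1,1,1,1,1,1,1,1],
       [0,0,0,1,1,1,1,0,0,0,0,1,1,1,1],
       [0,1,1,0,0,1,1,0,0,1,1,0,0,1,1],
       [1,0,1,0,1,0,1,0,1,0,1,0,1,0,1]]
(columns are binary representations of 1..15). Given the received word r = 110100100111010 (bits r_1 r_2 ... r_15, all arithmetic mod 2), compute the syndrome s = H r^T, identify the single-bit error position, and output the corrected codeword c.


s = (0, 0, 1, 1)^T, error position = 3, corrected codeword c = 111100100111010

Compute s = H r^T mod 2 one row at a time:
  s_1 = 0 + 0 + 1 + 1 + 1 + 0 + 1 + 0 = 4 ≡ 0 (mod 2).
  s_2 = 1 + 0 + 0 + 1 + 1 + 0 + 1 + 0 = 4 ≡ 0 (mod 2).
  s_3 = 1 + 0 + 0 + 1 + 1 + 1 + 1 + 0 = 5 ≡ 1 (mod 2).
  s_4 = 1 + 0 + 0 + 1 + 0 + 1 + 0 + 0 = 3 ≡ 1 (mod 2).
s = (0, 0, 1, 1)^T — this equals column 3 of H (binary 0011), so error is at position 3.
Correct: flip bit 3 of r = 110100100111010 to get c = 111100100111010.


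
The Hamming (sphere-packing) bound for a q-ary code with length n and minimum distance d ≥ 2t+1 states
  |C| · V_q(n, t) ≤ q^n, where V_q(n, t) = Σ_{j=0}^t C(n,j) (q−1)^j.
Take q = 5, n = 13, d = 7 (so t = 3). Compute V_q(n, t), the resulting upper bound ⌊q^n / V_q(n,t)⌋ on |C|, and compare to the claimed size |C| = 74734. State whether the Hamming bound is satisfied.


V_q(n, t) = 19605, q^n = 1220703125, Hamming bound = 62264, |C| = 74734 > bound (violated).

Step 1: Compute V_q(n, t) = Σ_{j=0}^3 C(n, j) (q−1)^j.
  j = 0: C(13,0)·(4)^0 = 1·1 = 1.
  j = 1: C(13,1)·(4)^1 = 13·4 = 52.
  j = 2: C(13,2)·(4)^2 = 78·16 = 1248.
  j = 3: C(13,3)·(4)^3 = 286·64 = 18304.
  V_q(n, t) = 1 + 52 + 1248 + 18304 = 19605.
Step 2: q^n = 5^13 = 1220703125.
Step 3: Hamming bound ⌊q^n / V_q(n,t)⌋ = ⌊1220703125/19605⌋ = 62264.
Step 4: Compare |C| = 74734 to 62264: violated.
The claimed |C| lies above the Hamming bound, so no 5-ary code of length 13 with d ≥ 7 can have 74734 codewords.


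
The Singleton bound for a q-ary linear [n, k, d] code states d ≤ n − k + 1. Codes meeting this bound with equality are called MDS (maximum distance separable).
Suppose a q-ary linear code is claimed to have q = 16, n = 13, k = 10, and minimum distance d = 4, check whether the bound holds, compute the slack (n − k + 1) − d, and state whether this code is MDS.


Singleton RHS = n − k + 1 = 4, slack = 0, bound satisfied, MDS.

Singleton bound: d ≤ n − k + 1.
Here n = 13, k = 10, so n − k + 1 = 4.
Given d = 4, check d ≤ 4: YES.
Slack = (n − k + 1) − d = 0.
The code is MDS (slack = 0).
Description: the claimed parameters are [13, 10, 4]_16; such a code would be MDS (meets Singleton bound).


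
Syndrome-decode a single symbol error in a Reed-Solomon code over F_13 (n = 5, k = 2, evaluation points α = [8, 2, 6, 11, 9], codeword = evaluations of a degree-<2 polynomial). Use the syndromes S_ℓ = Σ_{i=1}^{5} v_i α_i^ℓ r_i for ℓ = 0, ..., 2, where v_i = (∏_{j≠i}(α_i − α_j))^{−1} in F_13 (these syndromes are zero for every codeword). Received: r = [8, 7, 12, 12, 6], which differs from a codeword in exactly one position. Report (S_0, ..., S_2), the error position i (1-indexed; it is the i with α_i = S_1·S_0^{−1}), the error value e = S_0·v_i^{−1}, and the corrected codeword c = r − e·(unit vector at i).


S = (1, 11, 4), error at position 4, error magnitude e = 10, c = [8, 7, 12, 2, 6].

Step 1: column multipliers v_i = (∏_{j≠i}(α_i − α_j))^{−1} mod 13.
  i = 1 (α = 8): (8−2)(8−6)(8−11)(8−9) = 6·2·(−3)·(−1) = 36 ≡ 10, so v_1 = 10^{−1} = 4 (mod 13).
  i = 2 (α = 2): (2−8)(2−6)(2−11)(2−9) = (−6)·(−4)·(−9)·(−7) = 1512 ≡ 4, so v_2 = 4^{−1} = 10 (mod 13).
  i = 3 (α = 6): (6−8)(6−2)(6−11)(6−9) = (−2)·4·(−5)·(−3) = −120 ≡ 10, so v_3 = 10^{−1} = 4 (mod 13).
  i = 4 (α = 11): (11−8)(11−2)(11−6)(11−9) = 3·9·5·2 = 270 ≡ 10, so v_4 = 10^{−1} = 4 (mod 13).
  i = 5 (α = 9): (9−8)(9−2)(9−6)(9−11) = 1·7·3·(−2) = −42 ≡ 10, so v_5 = 10^{−1} = 4 (mod 13).
  v = [4, 10, 4, 4, 4].
Step 2: syndromes of r = [8, 7, 12, 12, 6] (all sums mod 13).
  S_0 = Σ v_i r_i = 4·8 + 10·7 + 4·12 + 4·12 + 4·6 = 222 ≡ 1.
  S_1 = Σ v_i α_i r_i = 4·8·8 + 10·2·7 + 4·6·12 + 4·11·12 + 4·9·6 = 1428 ≡ 11.
  α_i^2 mod 13 = [12, 4, 10, 4, 3].
  S_2 = Σ v_i α_i^2 r_i = 4·12·8 + 10·4·7 + 4·10·12 + 4·4·12 + 4·3·6 = 1408 ≡ 4.
  S = (1, 11, 4) ≠ 0, so r is not a codeword (an error is present).
Step 3: locate the error. For a single error e at position i, S_ℓ = v_i·e·α_i^ℓ, so α_err = S_1/S_0.
  S_0^{−1} = 1^{−1} = 1 (mod 13), so α_err = 11·1 = 11 ≡ 11 = α_4. Error position i = 4.
  Consistency check: S_2/S_1 = 4·6 = 24 ≡ 11 = α_err ✓ (single-error assumption holds).
Step 4: error magnitude e = S_0/v_4 = S_0·∏_{j≠4}(α_4 − α_j) = 1·10 = 10 ≡ 10 (mod 13).
Step 5: correct position 4: c_4 = r_4 − e = 12 − 10 ≡ 2 (mod 13). Hence c = [8, 7, 12, 2, 6].
  Check: interpolating c through the α_i gives m(x) = 11 + 11·x (degree < 2) with m(α_i) = c_i for every i, so c is indeed a codeword.
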